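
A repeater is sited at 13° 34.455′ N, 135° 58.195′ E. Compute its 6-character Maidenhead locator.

PK73xn

Add 180° to longitude and 90° to latitude: 315.9699, 103.5743.
Field: 315.9699/20 → 15 → P, 103.5743/10 → 10 → K; chars PK.
Square: 15.9699/2 → 7, 3.5743/1 → 3; chars 73.
Subsquare: 1.9699/0.0833333 → 23 → x, 0.5743/0.0416667 → 13 → n; chars xn.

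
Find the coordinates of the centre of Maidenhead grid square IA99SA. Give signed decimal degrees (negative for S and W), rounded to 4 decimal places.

-80.9792, -0.4583

Field I=8, A=0: +8·20° lon, +0·10° lat → SW at lon -20°, lat -90°.
Square 9, 9: +9·2° lon, +9·1° lat → SW at lon -2°, lat -81°.
Subsquare s=18, a=0: +18·0.0833333° lon, +0·0.0416667° lat → SW at lon -0.5°, lat -81°.
Cell spans 0.0833333° lon × 0.0416667° lat. Centre is SW corner plus half of each.
latitude -80.9792, longitude -0.4583.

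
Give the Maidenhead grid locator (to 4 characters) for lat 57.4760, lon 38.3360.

KO97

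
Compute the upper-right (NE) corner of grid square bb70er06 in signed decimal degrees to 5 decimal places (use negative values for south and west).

-79.26250, -145.65833

Field B=1, B=1: +1·20° lon, +1·10° lat → SW at lon -160°, lat -80°.
Square 7, 0: +7·2° lon, +0·1° lat → SW at lon -146°, lat -80°.
Subsquare e=4, r=17: +4·0.0833333° lon, +17·0.0416667° lat → SW at lon -145.667°, lat -79.2917°.
Extended square 0, 6: +0·0.00833333° lon, +6·0.00416667° lat → SW at lon -145.667°, lat -79.2667°.
Cell spans 0.00833333° lon × 0.00416667° lat. NE corner is SW corner plus one full cell.
latitude -79.26250, longitude -145.65833.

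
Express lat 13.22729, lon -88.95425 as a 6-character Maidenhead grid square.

Add 180° to longitude and 90° to latitude: 91.0457, 103.2273.
Field: lon ⌊91.0457/20⌋ = 4 → E; lat ⌊103.2273/10⌋ = 10 → K.
Square: lon ⌊11.0457/2⌋ = 5; lat ⌊3.2273/1⌋ = 3.
Subsquare: lon ⌊1.0457/0.0833333⌋ = 12 → m; lat ⌊0.2273/0.0416667⌋ = 5 → f.

EK53mf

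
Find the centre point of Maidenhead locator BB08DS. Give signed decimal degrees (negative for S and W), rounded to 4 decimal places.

Field B=1, B=1: +1·20° lon, +1·10° lat → SW at lon -160°, lat -80°.
Square 0, 8: +0·2° lon, +8·1° lat → SW at lon -160°, lat -72°.
Subsquare d=3, s=18: +3·0.0833333° lon, +18·0.0416667° lat → SW at lon -159.75°, lat -71.25°.
Cell spans 0.0833333° lon × 0.0416667° lat. Centre is SW corner plus half of each.
latitude -71.2292, longitude -159.7083.

-71.2292, -159.7083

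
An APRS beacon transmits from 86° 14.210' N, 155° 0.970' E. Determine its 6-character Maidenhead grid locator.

QR76mf

Shift to the Maidenhead origin (180°W, 90°S): lon 335.0162, lat 176.2368.
Field: 335.0162/20 → 16 → Q, 176.2368/10 → 17 → R; chars QR.
Square: 15.0162/2 → 7, 6.2368/1 → 6; chars 76.
Subsquare: 1.0162/0.0833333 → 12 → m, 0.2368/0.0416667 → 5 → f; chars mf.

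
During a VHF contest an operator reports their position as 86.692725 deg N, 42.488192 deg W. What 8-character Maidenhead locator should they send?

GR86sq16

Offset from 180°W / 90°S: lon 137.51181°, lat 176.69272°.
Field: lon ⌊137.51181/20⌋ = 6 → G; lat ⌊176.69272/10⌋ = 17 → R.
Square: lon ⌊17.51181/2⌋ = 8; lat ⌊6.69272/1⌋ = 6.
Subsquare: lon ⌊1.51181/0.0833333⌋ = 18 → s; lat ⌊0.69272/0.0416667⌋ = 16 → q.
Extended square: lon ⌊0.01181/0.00833333⌋ = 1; lat ⌊0.02606/0.00416667⌋ = 6.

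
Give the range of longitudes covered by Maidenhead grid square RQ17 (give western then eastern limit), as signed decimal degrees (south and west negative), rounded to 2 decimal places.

Field R=17, Q=16: +17·20° lon, +16·10° lat → SW at lon 160°, lat 70°.
Square 1, 7: +1·2° lon, +7·1° lat → SW at lon 162°, lat 77°.
Cell spans 2° lon × 1° lat.
west 162.00, east 164.00.

162.00, 164.00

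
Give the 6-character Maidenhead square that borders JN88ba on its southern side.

JN87bx

Latitude subsquare a = 0; −1 → -1, wraps to 23 = x, carry into square.
Latitude square 8; −1 → 7.
The longitude characters are unchanged.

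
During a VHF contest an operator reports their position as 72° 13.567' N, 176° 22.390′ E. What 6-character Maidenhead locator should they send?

RQ82ef

Shift to the Maidenhead origin (180°W, 90°S): lon 356.3732, lat 162.2261.
Field (20°×10°, letters A–R): lon ⌊356.3732/20⌋ = 17 → R; lat ⌊162.2261/10⌋ = 16 → Q.
Square (2°×1°, digits 0–9): lon ⌊16.3732/2⌋ = 8; lat ⌊2.2261/1⌋ = 2.
Subsquare (5′×2.5′, letters a–x): lon ⌊0.3732/0.0833333⌋ = 4 → e; lat ⌊0.2261/0.0416667⌋ = 5 → f.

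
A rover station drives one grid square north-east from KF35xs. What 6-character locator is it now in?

KF45at

Longitude subsquare x = 23; +1 → 24, wraps to 0 = a, carry into square.
Longitude square 3; +1 → 4.
Latitude subsquare s = 18; +1 → 19 = t.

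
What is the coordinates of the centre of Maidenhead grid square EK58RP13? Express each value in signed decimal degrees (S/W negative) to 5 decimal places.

18.63958, -88.57083

Field E=4, K=10: +4·20° lon, +10·10° lat → SW at lon -100°, lat 10°.
Square 5, 8: +5·2° lon, +8·1° lat → SW at lon -90°, lat 18°.
Subsquare r=17, p=15: +17·0.0833333° lon, +15·0.0416667° lat → SW at lon -88.5833°, lat 18.625°.
Extended square 1, 3: +1·0.00833333° lon, +3·0.00416667° lat → SW at lon -88.575°, lat 18.6375°.
Cell spans 0.00833333° lon × 0.00416667° lat. Centre is SW corner plus half of each.
latitude 18.63958, longitude -88.57083.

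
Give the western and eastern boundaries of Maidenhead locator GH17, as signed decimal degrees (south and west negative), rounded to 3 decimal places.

-58.000, -56.000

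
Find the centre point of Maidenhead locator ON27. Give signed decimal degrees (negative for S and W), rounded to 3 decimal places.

47.500, 105.000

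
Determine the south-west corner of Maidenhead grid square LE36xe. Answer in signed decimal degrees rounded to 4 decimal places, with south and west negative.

-43.8333, 47.9167

Field L=11, E=4: +11·20° lon, +4·10° lat → SW at lon 40°, lat -50°.
Square 3, 6: +3·2° lon, +6·1° lat → SW at lon 46°, lat -44°.
Subsquare x=23, e=4: +23·0.0833333° lon, +4·0.0416667° lat → SW at lon 47.9167°, lat -43.8333°.
latitude -43.8333, longitude 47.9167.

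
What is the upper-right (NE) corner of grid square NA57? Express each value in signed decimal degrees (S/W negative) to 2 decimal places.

Field N=13, A=0: +13·20° lon, +0·10° lat → SW at lon 80°, lat -90°.
Square 5, 7: +5·2° lon, +7·1° lat → SW at lon 90°, lat -83°.
Cell spans 2° lon × 1° lat. NE corner is SW corner plus one full cell.
latitude -82.00, longitude 92.00.

-82.00, 92.00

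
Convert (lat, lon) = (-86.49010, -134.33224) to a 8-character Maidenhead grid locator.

CA23um02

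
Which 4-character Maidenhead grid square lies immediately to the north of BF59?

BG50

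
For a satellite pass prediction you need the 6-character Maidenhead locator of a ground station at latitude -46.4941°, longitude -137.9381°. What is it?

CE13am

Shift to the Maidenhead origin (180°W, 90°S): lon 42.0619, lat 43.5059.
Field (20°×10°, letters A–R): 42.0619/20 → 2 → C, 43.5059/10 → 4 → E; chars CE.
Square (2°×1°, digits 0–9): 2.0619/2 → 1, 3.5059/1 → 3; chars 13.
Subsquare (5′×2.5′, letters a–x): 0.0619/0.0833333 → 0 → a, 0.5059/0.0416667 → 12 → m; chars am.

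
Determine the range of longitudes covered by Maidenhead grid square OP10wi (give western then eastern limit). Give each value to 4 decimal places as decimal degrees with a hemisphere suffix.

Field O=14, P=15: +14·20° lon, +15·10° lat → SW at lon 100°, lat 60°.
Square 1, 0: +1·2° lon, +0·1° lat → SW at lon 102°, lat 60°.
Subsquare w=22, i=8: +22·0.0833333° lon, +8·0.0416667° lat → SW at lon 103.833°, lat 60.3333°.
Cell spans 0.0833333° lon × 0.0416667° lat.
west 103.8333° E, east 103.9167° E.

103.8333° E, 103.9167° E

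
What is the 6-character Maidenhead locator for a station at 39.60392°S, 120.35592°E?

Shift to the Maidenhead origin (180°W, 90°S): lon 300.3559, lat 50.3961.
Field: lon ⌊300.3559/20⌋ = 15 → P; lat ⌊50.3961/10⌋ = 5 → F.
Square: lon ⌊0.3559/2⌋ = 0; lat ⌊0.3961/1⌋ = 0.
Subsquare: lon ⌊0.3559/0.0833333⌋ = 4 → e; lat ⌊0.3961/0.0416667⌋ = 9 → j.

PF00ej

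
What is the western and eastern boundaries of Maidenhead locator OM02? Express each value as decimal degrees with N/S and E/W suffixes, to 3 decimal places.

Field O=14, M=12: +14·20° lon, +12·10° lat → SW at lon 100°, lat 30°.
Square 0, 2: +0·2° lon, +2·1° lat → SW at lon 100°, lat 32°.
Cell spans 2° lon × 1° lat.
west 100.000° E, east 102.000° E.

100.000° E, 102.000° E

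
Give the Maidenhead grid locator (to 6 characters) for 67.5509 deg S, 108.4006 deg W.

DC52tk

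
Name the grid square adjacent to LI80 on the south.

LH89

Latitude square 0; −1 → -1, wraps to 9, carry into field.
Latitude field I = 8; −1 → 7 = H.
The longitude characters are unchanged.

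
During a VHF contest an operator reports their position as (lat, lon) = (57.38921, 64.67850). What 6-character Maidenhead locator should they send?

Add 180° to longitude and 90° to latitude: 244.6785, 147.3892.
Field: 244.6785/20 → 12 → M, 147.3892/10 → 14 → O; chars MO.
Square: 4.6785/2 → 2, 7.3892/1 → 7; chars 27.
Subsquare: 0.6785/0.0833333 → 8 → i, 0.3892/0.0416667 → 9 → j; chars ij.

MO27ij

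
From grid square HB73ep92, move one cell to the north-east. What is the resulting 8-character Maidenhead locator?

HB73fp03

Longitude extended square 9; +1 → 10, wraps to 0, carry into subsquare.
Longitude subsquare e = 4; +1 → 5 = f.
Latitude extended square 2; +1 → 3.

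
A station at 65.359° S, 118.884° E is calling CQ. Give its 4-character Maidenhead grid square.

OC94

Add 180° to longitude and 90° to latitude: 298.88, 24.64.
Field (20°×10°, letters A–R): 298.88/20 → 14 → O, 24.64/10 → 2 → C; chars OC.
Square (2°×1°, digits 0–9): 18.88/2 → 9, 4.64/1 → 4; chars 94.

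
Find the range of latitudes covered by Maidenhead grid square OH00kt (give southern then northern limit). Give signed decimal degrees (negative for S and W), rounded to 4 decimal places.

Field O=14, H=7: +14·20° lon, +7·10° lat → SW at lon 100°, lat -20°.
Square 0, 0: +0·2° lon, +0·1° lat → SW at lon 100°, lat -20°.
Subsquare k=10, t=19: +10·0.0833333° lon, +19·0.0416667° lat → SW at lon 100.833°, lat -19.2083°.
Cell spans 0.0833333° lon × 0.0416667° lat.
south -19.2083, north -19.1667.

-19.2083, -19.1667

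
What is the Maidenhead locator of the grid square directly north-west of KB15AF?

Longitude subsquare a = 0; −1 → -1, wraps to 23 = x, carry into square.
Longitude square 1; −1 → 0.
Latitude subsquare f = 5; +1 → 6 = g.

KB05xg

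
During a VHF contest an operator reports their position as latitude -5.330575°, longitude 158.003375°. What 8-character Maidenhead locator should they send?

Add 180° to longitude and 90° to latitude: 338.00338, 84.66943.
Field (20°×10°, letters A–R): 338.00338/20 → 16 → Q, 84.66943/10 → 8 → I; chars QI.
Square (2°×1°, digits 0–9): 18.00338/2 → 9, 4.66943/1 → 4; chars 94.
Subsquare (5′×2.5′, letters a–x): 0.00338/0.0833333 → 0 → a, 0.66943/0.0416667 → 16 → q; chars aq.
Extended square (30″×15″, digits 0–9): 0.00338/0.00833333 → 0, 0.00276/0.00416667 → 0; chars 00.

QI94aq00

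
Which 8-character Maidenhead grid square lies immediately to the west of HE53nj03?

HE53mj93

Longitude extended square 0; −1 → -1, wraps to 9, carry into subsquare.
Longitude subsquare n = 13; −1 → 12 = m.
The latitude characters are unchanged.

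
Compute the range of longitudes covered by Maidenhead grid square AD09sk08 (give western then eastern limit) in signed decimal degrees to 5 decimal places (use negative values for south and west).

Field A=0, D=3: +0·20° lon, +3·10° lat → SW at lon -180°, lat -60°.
Square 0, 9: +0·2° lon, +9·1° lat → SW at lon -180°, lat -51°.
Subsquare s=18, k=10: +18·0.0833333° lon, +10·0.0416667° lat → SW at lon -178.5°, lat -50.5833°.
Extended square 0, 8: +0·0.00833333° lon, +8·0.00416667° lat → SW at lon -178.5°, lat -50.55°.
Cell spans 0.00833333° lon × 0.00416667° lat.
west -178.50000, east -178.49167.

-178.50000, -178.49167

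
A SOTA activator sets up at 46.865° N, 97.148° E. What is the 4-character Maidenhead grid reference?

NN86

Shift to the Maidenhead origin (180°W, 90°S): lon 277.15, lat 136.87.
Field (20°×10°, letters A–R): 277.15/20 → 13 → N, 136.87/10 → 13 → N; chars NN.
Square (2°×1°, digits 0–9): 17.15/2 → 8, 6.87/1 → 6; chars 86.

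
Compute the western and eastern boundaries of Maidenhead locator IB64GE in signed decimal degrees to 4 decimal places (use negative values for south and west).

-7.5000, -7.4167

Field I=8, B=1: +8·20° lon, +1·10° lat → SW at lon -20°, lat -80°.
Square 6, 4: +6·2° lon, +4·1° lat → SW at lon -8°, lat -76°.
Subsquare g=6, e=4: +6·0.0833333° lon, +4·0.0416667° lat → SW at lon -7.5°, lat -75.8333°.
Cell spans 0.0833333° lon × 0.0416667° lat.
west -7.5000, east -7.4167.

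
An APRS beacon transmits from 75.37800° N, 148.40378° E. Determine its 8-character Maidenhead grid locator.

QQ45ej80

Shift to the Maidenhead origin (180°W, 90°S): lon 328.40378, lat 165.37800.
Field: 328.40378/20 → 16 → Q, 165.37800/10 → 16 → Q; chars QQ.
Square: 8.40378/2 → 4, 5.37800/1 → 5; chars 45.
Subsquare: 0.40378/0.0833333 → 4 → e, 0.37800/0.0416667 → 9 → j; chars ej.
Extended square: 0.07045/0.00833333 → 8, 0.00300/0.00416667 → 0; chars 80.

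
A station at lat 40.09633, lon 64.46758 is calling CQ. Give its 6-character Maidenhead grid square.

MN20fc

Add 180° to longitude and 90° to latitude: 244.4676, 130.0963.
Field: lon ⌊244.4676/20⌋ = 12 → M; lat ⌊130.0963/10⌋ = 13 → N.
Square: lon ⌊4.4676/2⌋ = 2; lat ⌊0.0963/1⌋ = 0.
Subsquare: lon ⌊0.4676/0.0833333⌋ = 5 → f; lat ⌊0.0963/0.0416667⌋ = 2 → c.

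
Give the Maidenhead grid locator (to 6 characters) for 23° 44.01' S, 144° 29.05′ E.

QG26fg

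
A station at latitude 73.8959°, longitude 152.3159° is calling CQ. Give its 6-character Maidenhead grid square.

Shift to the Maidenhead origin (180°W, 90°S): lon 332.3159, lat 163.8959.
Field (20°×10°, letters A–R): 332.3159/20 → 16 → Q, 163.8959/10 → 16 → Q; chars QQ.
Square (2°×1°, digits 0–9): 12.3159/2 → 6, 3.8959/1 → 3; chars 63.
Subsquare (5′×2.5′, letters a–x): 0.3159/0.0833333 → 3 → d, 0.8959/0.0416667 → 21 → v; chars dv.

QQ63dv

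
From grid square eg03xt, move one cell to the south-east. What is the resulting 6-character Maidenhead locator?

EG13as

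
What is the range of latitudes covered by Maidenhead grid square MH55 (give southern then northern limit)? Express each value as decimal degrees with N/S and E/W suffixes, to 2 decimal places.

15.00° S, 14.00° S

Field M=12, H=7: +12·20° lon, +7·10° lat → SW at lon 60°, lat -20°.
Square 5, 5: +5·2° lon, +5·1° lat → SW at lon 70°, lat -15°.
Cell spans 2° lon × 1° lat.
south 15.00° S, north 14.00° S.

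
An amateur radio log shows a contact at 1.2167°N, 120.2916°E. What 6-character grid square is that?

Add 180° to longitude and 90° to latitude: 300.2916, 91.2167.
Field: 300.2916/20 → 15 → P, 91.2167/10 → 9 → J; chars PJ.
Square: 0.2916/2 → 0, 1.2167/1 → 1; chars 01.
Subsquare: 0.2916/0.0833333 → 3 → d, 0.2167/0.0416667 → 5 → f; chars df.

PJ01df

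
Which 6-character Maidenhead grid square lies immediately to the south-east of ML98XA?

NL07ax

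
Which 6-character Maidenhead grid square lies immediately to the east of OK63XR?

OK73ar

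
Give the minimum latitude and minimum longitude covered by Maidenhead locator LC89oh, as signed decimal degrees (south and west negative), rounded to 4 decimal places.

Field L=11, C=2: +11·20° lon, +2·10° lat → SW at lon 40°, lat -70°.
Square 8, 9: +8·2° lon, +9·1° lat → SW at lon 56°, lat -61°.
Subsquare o=14, h=7: +14·0.0833333° lon, +7·0.0416667° lat → SW at lon 57.1667°, lat -60.7083°.
latitude -60.7083, longitude 57.1667.

-60.7083, 57.1667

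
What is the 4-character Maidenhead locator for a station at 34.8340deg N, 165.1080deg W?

AM74

Shift to the Maidenhead origin (180°W, 90°S): lon 14.89, lat 124.83.
Field (20°×10°, letters A–R): 14.89/20 → 0 → A, 124.83/10 → 12 → M; chars AM.
Square (2°×1°, digits 0–9): 14.89/2 → 7, 4.83/1 → 4; chars 74.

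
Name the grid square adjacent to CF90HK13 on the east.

Longitude extended square 1; +1 → 2.
The latitude characters are unchanged.

CF90hk23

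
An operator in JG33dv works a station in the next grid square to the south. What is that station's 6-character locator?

JG33du

Latitude subsquare v = 21; −1 → 20 = u.
The longitude characters are unchanged.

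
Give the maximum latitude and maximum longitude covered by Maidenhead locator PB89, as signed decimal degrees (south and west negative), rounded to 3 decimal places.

-70.000, 138.000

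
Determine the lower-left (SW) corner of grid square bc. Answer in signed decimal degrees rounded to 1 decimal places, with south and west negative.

-70.0, -160.0

Field B=1, C=2: +1·20° lon, +2·10° lat → SW at lon -160°, lat -70°.
latitude -70.0, longitude -160.0.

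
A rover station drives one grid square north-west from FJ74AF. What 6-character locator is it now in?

FJ64xg

Longitude subsquare a = 0; −1 → -1, wraps to 23 = x, carry into square.
Longitude square 7; −1 → 6.
Latitude subsquare f = 5; +1 → 6 = g.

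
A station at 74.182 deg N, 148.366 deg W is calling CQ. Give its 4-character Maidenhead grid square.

Offset from 180°W / 90°S: lon 31.63°, lat 164.18°.
Field: 31.63/20 → 1 → B, 164.18/10 → 16 → Q; chars BQ.
Square: 11.63/2 → 5, 4.18/1 → 4; chars 54.

BQ54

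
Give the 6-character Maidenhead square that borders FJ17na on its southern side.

FJ16nx

Latitude subsquare a = 0; −1 → -1, wraps to 23 = x, carry into square.
Latitude square 7; −1 → 6.
The longitude characters are unchanged.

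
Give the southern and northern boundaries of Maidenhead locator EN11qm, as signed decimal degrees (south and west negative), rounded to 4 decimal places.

Field E=4, N=13: +4·20° lon, +13·10° lat → SW at lon -100°, lat 40°.
Square 1, 1: +1·2° lon, +1·1° lat → SW at lon -98°, lat 41°.
Subsquare q=16, m=12: +16·0.0833333° lon, +12·0.0416667° lat → SW at lon -96.6667°, lat 41.5°.
Cell spans 0.0833333° lon × 0.0416667° lat.
south 41.5000, north 41.5417.

41.5000, 41.5417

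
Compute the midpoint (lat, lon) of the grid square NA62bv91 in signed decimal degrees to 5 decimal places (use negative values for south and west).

-87.11875, 92.16250

Field N=13, A=0: +13·20° lon, +0·10° lat → SW at lon 80°, lat -90°.
Square 6, 2: +6·2° lon, +2·1° lat → SW at lon 92°, lat -88°.
Subsquare b=1, v=21: +1·0.0833333° lon, +21·0.0416667° lat → SW at lon 92.0833°, lat -87.125°.
Extended square 9, 1: +9·0.00833333° lon, +1·0.00416667° lat → SW at lon 92.1583°, lat -87.1208°.
Cell spans 0.00833333° lon × 0.00416667° lat. Centre is SW corner plus half of each.
latitude -87.11875, longitude 92.16250.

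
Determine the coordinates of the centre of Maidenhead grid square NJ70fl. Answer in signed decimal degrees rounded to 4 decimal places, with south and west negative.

0.4792, 94.4583

Field N=13, J=9: +13·20° lon, +9·10° lat → SW at lon 80°, lat 0°.
Square 7, 0: +7·2° lon, +0·1° lat → SW at lon 94°, lat 0°.
Subsquare f=5, l=11: +5·0.0833333° lon, +11·0.0416667° lat → SW at lon 94.4167°, lat 0.458333°.
Cell spans 0.0833333° lon × 0.0416667° lat. Centre is SW corner plus half of each.
latitude 0.4792, longitude 94.4583.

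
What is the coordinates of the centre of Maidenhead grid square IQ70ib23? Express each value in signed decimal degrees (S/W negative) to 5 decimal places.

Field I=8, Q=16: +8·20° lon, +16·10° lat → SW at lon -20°, lat 70°.
Square 7, 0: +7·2° lon, +0·1° lat → SW at lon -6°, lat 70°.
Subsquare i=8, b=1: +8·0.0833333° lon, +1·0.0416667° lat → SW at lon -5.33333°, lat 70.0417°.
Extended square 2, 3: +2·0.00833333° lon, +3·0.00416667° lat → SW at lon -5.31667°, lat 70.0542°.
Cell spans 0.00833333° lon × 0.00416667° lat. Centre is SW corner plus half of each.
latitude 70.05625, longitude -5.31250.

70.05625, -5.31250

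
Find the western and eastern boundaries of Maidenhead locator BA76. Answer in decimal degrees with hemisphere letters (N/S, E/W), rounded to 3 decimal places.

146.000° W, 144.000° W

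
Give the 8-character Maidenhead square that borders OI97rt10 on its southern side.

Latitude extended square 0; −1 → -1, wraps to 9, carry into subsquare.
Latitude subsquare t = 19; −1 → 18 = s.
The longitude characters are unchanged.

OI97rs19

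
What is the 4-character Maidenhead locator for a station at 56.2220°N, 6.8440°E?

Shift to the Maidenhead origin (180°W, 90°S): lon 186.84, lat 146.22.
Field (20°×10°, letters A–R): lon ⌊186.84/20⌋ = 9 → J; lat ⌊146.22/10⌋ = 14 → O.
Square (2°×1°, digits 0–9): lon ⌊6.84/2⌋ = 3; lat ⌊6.22/1⌋ = 6.

JO36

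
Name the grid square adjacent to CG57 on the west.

CG47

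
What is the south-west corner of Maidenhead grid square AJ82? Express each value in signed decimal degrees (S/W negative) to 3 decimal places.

Field A=0, J=9: +0·20° lon, +9·10° lat → SW at lon -180°, lat 0°.
Square 8, 2: +8·2° lon, +2·1° lat → SW at lon -164°, lat 2°.
latitude 2.000, longitude -164.000.

2.000, -164.000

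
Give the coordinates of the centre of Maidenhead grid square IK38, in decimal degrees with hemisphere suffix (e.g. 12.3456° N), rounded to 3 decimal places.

18.500° N, 13.000° W

Field I=8, K=10: +8·20° lon, +10·10° lat → SW at lon -20°, lat 10°.
Square 3, 8: +3·2° lon, +8·1° lat → SW at lon -14°, lat 18°.
Cell spans 2° lon × 1° lat. Centre is SW corner plus half of each.
latitude 18.500° N, longitude 13.000° W.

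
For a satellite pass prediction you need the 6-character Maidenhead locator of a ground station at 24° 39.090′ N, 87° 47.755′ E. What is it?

NL34vp

Add 180° to longitude and 90° to latitude: 267.7959, 114.6515.
Field: 267.7959/20 → 13 → N, 114.6515/10 → 11 → L; chars NL.
Square: 7.7959/2 → 3, 4.6515/1 → 4; chars 34.
Subsquare: 1.7959/0.0833333 → 21 → v, 0.6515/0.0416667 → 15 → p; chars vp.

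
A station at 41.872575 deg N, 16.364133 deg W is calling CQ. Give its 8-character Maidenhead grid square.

IN11tu69

Add 180° to longitude and 90° to latitude: 163.63587, 131.87257.
Field (20°×10°, letters A–R): lon ⌊163.63587/20⌋ = 8 → I; lat ⌊131.87257/10⌋ = 13 → N.
Square (2°×1°, digits 0–9): lon ⌊3.63587/2⌋ = 1; lat ⌊1.87257/1⌋ = 1.
Subsquare (5′×2.5′, letters a–x): lon ⌊1.63587/0.0833333⌋ = 19 → t; lat ⌊0.87257/0.0416667⌋ = 20 → u.
Extended square (30″×15″, digits 0–9): lon ⌊0.05253/0.00833333⌋ = 6; lat ⌊0.03924/0.00416667⌋ = 9.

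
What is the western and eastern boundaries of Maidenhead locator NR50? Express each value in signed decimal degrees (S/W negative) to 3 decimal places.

Field N=13, R=17: +13·20° lon, +17·10° lat → SW at lon 80°, lat 80°.
Square 5, 0: +5·2° lon, +0·1° lat → SW at lon 90°, lat 80°.
Cell spans 2° lon × 1° lat.
west 90.000, east 92.000.

90.000, 92.000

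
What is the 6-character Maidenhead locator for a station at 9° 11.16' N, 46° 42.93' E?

Add 180° to longitude and 90° to latitude: 226.7155, 99.1860.
Field: lon ⌊226.7155/20⌋ = 11 → L; lat ⌊99.1860/10⌋ = 9 → J.
Square: lon ⌊6.7155/2⌋ = 3; lat ⌊9.1860/1⌋ = 9.
Subsquare: lon ⌊0.7155/0.0833333⌋ = 8 → i; lat ⌊0.1860/0.0416667⌋ = 4 → e.

LJ39ie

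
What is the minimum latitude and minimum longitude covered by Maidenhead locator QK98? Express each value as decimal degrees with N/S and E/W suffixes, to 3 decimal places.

Field Q=16, K=10: +16·20° lon, +10·10° lat → SW at lon 140°, lat 10°.
Square 9, 8: +9·2° lon, +8·1° lat → SW at lon 158°, lat 18°.
latitude 18.000° N, longitude 158.000° E.

18.000° N, 158.000° E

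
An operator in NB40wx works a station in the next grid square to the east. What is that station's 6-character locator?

NB40xx

Longitude subsquare w = 22; +1 → 23 = x.
The latitude characters are unchanged.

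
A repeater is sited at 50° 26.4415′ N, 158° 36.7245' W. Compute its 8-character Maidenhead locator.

BO00qk65

Shift to the Maidenhead origin (180°W, 90°S): lon 21.38792, lat 140.44069.
Field: 21.38792/20 → 1 → B, 140.44069/10 → 14 → O; chars BO.
Square: 1.38792/2 → 0, 0.44069/1 → 0; chars 00.
Subsquare: 1.38792/0.0833333 → 16 → q, 0.44069/0.0416667 → 10 → k; chars qk.
Extended square: 0.05459/0.00833333 → 6, 0.02403/0.00416667 → 5; chars 65.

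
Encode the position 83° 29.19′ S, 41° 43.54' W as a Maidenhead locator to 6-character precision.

GA96dm

Shift to the Maidenhead origin (180°W, 90°S): lon 138.2743, lat 6.5135.
Field (20°×10°, letters A–R): 138.2743/20 → 6 → G, 6.5135/10 → 0 → A; chars GA.
Square (2°×1°, digits 0–9): 18.2743/2 → 9, 6.5135/1 → 6; chars 96.
Subsquare (5′×2.5′, letters a–x): 0.2743/0.0833333 → 3 → d, 0.5135/0.0416667 → 12 → m; chars dm.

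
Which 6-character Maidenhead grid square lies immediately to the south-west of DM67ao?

DM57xn

Longitude subsquare a = 0; −1 → -1, wraps to 23 = x, carry into square.
Longitude square 6; −1 → 5.
Latitude subsquare o = 14; −1 → 13 = n.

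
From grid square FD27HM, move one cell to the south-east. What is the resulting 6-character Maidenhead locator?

Longitude subsquare h = 7; +1 → 8 = i.
Latitude subsquare m = 12; −1 → 11 = l.

FD27il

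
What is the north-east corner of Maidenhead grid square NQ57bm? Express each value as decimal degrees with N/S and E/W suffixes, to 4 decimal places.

77.5417° N, 90.1667° E

Field N=13, Q=16: +13·20° lon, +16·10° lat → SW at lon 80°, lat 70°.
Square 5, 7: +5·2° lon, +7·1° lat → SW at lon 90°, lat 77°.
Subsquare b=1, m=12: +1·0.0833333° lon, +12·0.0416667° lat → SW at lon 90.0833°, lat 77.5°.
Cell spans 0.0833333° lon × 0.0416667° lat. NE corner is SW corner plus one full cell.
latitude 77.5417° N, longitude 90.1667° E.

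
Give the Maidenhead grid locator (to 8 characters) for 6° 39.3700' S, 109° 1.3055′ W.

Add 180° to longitude and 90° to latitude: 70.97824, 83.34383.
Field: lon ⌊70.97824/20⌋ = 3 → D; lat ⌊83.34383/10⌋ = 8 → I.
Square: lon ⌊10.97824/2⌋ = 5; lat ⌊3.34383/1⌋ = 3.
Subsquare: lon ⌊0.97824/0.0833333⌋ = 11 → l; lat ⌊0.34383/0.0416667⌋ = 8 → i.
Extended square: lon ⌊0.06157/0.00833333⌋ = 7; lat ⌊0.01050/0.00416667⌋ = 2.

DI53li72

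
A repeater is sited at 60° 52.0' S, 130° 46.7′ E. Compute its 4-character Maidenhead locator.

PC59

Shift to the Maidenhead origin (180°W, 90°S): lon 310.78, lat 29.13.
Field (20°×10°, letters A–R): 310.78/20 → 15 → P, 29.13/10 → 2 → C; chars PC.
Square (2°×1°, digits 0–9): 10.78/2 → 5, 9.13/1 → 9; chars 59.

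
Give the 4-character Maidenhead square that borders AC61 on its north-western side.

AC52

Longitude square 6; −1 → 5.
Latitude square 1; +1 → 2.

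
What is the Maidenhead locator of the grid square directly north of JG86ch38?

Latitude extended square 8; +1 → 9.
The longitude characters are unchanged.

JG86ch39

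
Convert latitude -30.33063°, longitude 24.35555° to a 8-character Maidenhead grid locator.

Add 180° to longitude and 90° to latitude: 204.35555, 59.66937.
Field: lon ⌊204.35555/20⌋ = 10 → K; lat ⌊59.66937/10⌋ = 5 → F.
Square: lon ⌊4.35555/2⌋ = 2; lat ⌊9.66937/1⌋ = 9.
Subsquare: lon ⌊0.35555/0.0833333⌋ = 4 → e; lat ⌊0.66937/0.0416667⌋ = 16 → q.
Extended square: lon ⌊0.02222/0.00833333⌋ = 2; lat ⌊0.00270/0.00416667⌋ = 0.

KF29eq20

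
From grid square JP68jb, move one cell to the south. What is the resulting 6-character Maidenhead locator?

JP68ja

Latitude subsquare b = 1; −1 → 0 = a.
The longitude characters are unchanged.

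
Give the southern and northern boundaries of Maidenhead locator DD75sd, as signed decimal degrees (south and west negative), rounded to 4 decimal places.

-54.8750, -54.8333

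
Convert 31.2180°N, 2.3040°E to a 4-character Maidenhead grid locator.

JM11

Shift to the Maidenhead origin (180°W, 90°S): lon 182.30, lat 121.22.
Field: lon ⌊182.30/20⌋ = 9 → J; lat ⌊121.22/10⌋ = 12 → M.
Square: lon ⌊2.30/2⌋ = 1; lat ⌊1.22/1⌋ = 1.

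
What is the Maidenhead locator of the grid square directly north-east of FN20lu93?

FN20mu04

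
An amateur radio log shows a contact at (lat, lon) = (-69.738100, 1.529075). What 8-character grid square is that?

JC00sg32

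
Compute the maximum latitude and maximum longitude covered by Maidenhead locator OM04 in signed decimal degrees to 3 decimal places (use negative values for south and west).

35.000, 102.000

Field O=14, M=12: +14·20° lon, +12·10° lat → SW at lon 100°, lat 30°.
Square 0, 4: +0·2° lon, +4·1° lat → SW at lon 100°, lat 34°.
Cell spans 2° lon × 1° lat. NE corner is SW corner plus one full cell.
latitude 35.000, longitude 102.000.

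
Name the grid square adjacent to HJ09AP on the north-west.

Longitude subsquare a = 0; −1 → -1, wraps to 23 = x, carry into square.
Longitude square 0; −1 → -1, wraps to 9, carry into field.
Longitude field H = 7; −1 → 6 = G.
Latitude subsquare p = 15; +1 → 16 = q.

GJ99xq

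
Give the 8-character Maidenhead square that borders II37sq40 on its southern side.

II37sp49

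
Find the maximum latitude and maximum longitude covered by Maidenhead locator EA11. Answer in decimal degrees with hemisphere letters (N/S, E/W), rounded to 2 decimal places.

Field E=4, A=0: +4·20° lon, +0·10° lat → SW at lon -100°, lat -90°.
Square 1, 1: +1·2° lon, +1·1° lat → SW at lon -98°, lat -89°.
Cell spans 2° lon × 1° lat. NE corner is SW corner plus one full cell.
latitude 88.00° S, longitude 96.00° W.

88.00° S, 96.00° W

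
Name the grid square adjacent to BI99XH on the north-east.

Longitude subsquare x = 23; +1 → 24, wraps to 0 = a, carry into square.
Longitude square 9; +1 → 10, wraps to 0, carry into field.
Longitude field B = 1; +1 → 2 = C.
Latitude subsquare h = 7; +1 → 8 = i.

CI09ai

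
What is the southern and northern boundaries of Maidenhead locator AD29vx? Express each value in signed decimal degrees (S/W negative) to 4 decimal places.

Field A=0, D=3: +0·20° lon, +3·10° lat → SW at lon -180°, lat -60°.
Square 2, 9: +2·2° lon, +9·1° lat → SW at lon -176°, lat -51°.
Subsquare v=21, x=23: +21·0.0833333° lon, +23·0.0416667° lat → SW at lon -174.25°, lat -50.0417°.
Cell spans 0.0833333° lon × 0.0416667° lat.
south -50.0417, north -50.0000.

-50.0417, -50.0000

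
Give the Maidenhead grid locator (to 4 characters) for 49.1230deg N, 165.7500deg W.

AN79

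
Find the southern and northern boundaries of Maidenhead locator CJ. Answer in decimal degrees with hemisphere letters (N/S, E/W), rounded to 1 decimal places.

Field C=2, J=9: +2·20° lon, +9·10° lat → SW at lon -140°, lat 0°.
Cell spans 20° lon × 10° lat.
south 0.0° N, north 10.0° N.

0.0° N, 10.0° N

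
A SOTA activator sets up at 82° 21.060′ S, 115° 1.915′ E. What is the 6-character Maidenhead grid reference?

Offset from 180°W / 90°S: lon 295.0319°, lat 7.6490°.
Field: 295.0319/20 → 14 → O, 7.6490/10 → 0 → A; chars OA.
Square: 15.0319/2 → 7, 7.6490/1 → 7; chars 77.
Subsquare: 1.0319/0.0833333 → 12 → m, 0.6490/0.0416667 → 15 → p; chars mp.

OA77mp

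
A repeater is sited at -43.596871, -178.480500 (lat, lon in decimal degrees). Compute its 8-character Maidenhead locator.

AE06sj26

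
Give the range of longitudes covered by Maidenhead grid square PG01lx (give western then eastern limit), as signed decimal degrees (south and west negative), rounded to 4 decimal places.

120.9167, 121.0000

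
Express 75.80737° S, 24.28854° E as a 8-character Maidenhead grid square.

KB24de46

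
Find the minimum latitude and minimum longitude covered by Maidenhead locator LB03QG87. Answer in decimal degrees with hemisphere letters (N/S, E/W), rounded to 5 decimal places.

Field L=11, B=1: +11·20° lon, +1·10° lat → SW at lon 40°, lat -80°.
Square 0, 3: +0·2° lon, +3·1° lat → SW at lon 40°, lat -77°.
Subsquare q=16, g=6: +16·0.0833333° lon, +6·0.0416667° lat → SW at lon 41.3333°, lat -76.75°.
Extended square 8, 7: +8·0.00833333° lon, +7·0.00416667° lat → SW at lon 41.4°, lat -76.7208°.
latitude 76.72083° S, longitude 41.40000° E.

76.72083° S, 41.40000° E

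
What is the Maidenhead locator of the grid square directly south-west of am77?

Longitude square 7; −1 → 6.
Latitude square 7; −1 → 6.

AM66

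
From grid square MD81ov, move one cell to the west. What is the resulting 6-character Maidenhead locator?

MD81nv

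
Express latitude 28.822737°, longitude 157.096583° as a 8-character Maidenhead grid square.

QL88nt17

Offset from 180°W / 90°S: lon 337.09658°, lat 118.82274°.
Field (20°×10°, letters A–R): lon ⌊337.09658/20⌋ = 16 → Q; lat ⌊118.82274/10⌋ = 11 → L.
Square (2°×1°, digits 0–9): lon ⌊17.09658/2⌋ = 8; lat ⌊8.82274/1⌋ = 8.
Subsquare (5′×2.5′, letters a–x): lon ⌊1.09658/0.0833333⌋ = 13 → n; lat ⌊0.82274/0.0416667⌋ = 19 → t.
Extended square (30″×15″, digits 0–9): lon ⌊0.01325/0.00833333⌋ = 1; lat ⌊0.03107/0.00416667⌋ = 7.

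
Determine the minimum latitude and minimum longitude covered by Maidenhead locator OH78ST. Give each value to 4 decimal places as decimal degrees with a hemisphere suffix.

11.2083° S, 115.5000° E

Field O=14, H=7: +14·20° lon, +7·10° lat → SW at lon 100°, lat -20°.
Square 7, 8: +7·2° lon, +8·1° lat → SW at lon 114°, lat -12°.
Subsquare s=18, t=19: +18·0.0833333° lon, +19·0.0416667° lat → SW at lon 115.5°, lat -11.2083°.
latitude 11.2083° S, longitude 115.5000° E.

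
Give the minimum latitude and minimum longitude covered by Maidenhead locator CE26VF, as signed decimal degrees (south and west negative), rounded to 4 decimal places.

-43.7917, -134.2500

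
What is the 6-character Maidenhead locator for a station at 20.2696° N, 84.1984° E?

Offset from 180°W / 90°S: lon 264.1984°, lat 110.2696°.
Field: 264.1984/20 → 13 → N, 110.2696/10 → 11 → L; chars NL.
Square: 4.1984/2 → 2, 0.2696/1 → 0; chars 20.
Subsquare: 0.1984/0.0833333 → 2 → c, 0.2696/0.0416667 → 6 → g; chars cg.

NL20cg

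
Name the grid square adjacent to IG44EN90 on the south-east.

IG44fm09

Longitude extended square 9; +1 → 10, wraps to 0, carry into subsquare.
Longitude subsquare e = 4; +1 → 5 = f.
Latitude extended square 0; −1 → -1, wraps to 9, carry into subsquare.
Latitude subsquare n = 13; −1 → 12 = m.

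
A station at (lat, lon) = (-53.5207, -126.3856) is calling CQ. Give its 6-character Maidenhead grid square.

CD66tl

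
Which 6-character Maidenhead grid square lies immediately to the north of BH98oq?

Latitude subsquare q = 16; +1 → 17 = r.
The longitude characters are unchanged.

BH98or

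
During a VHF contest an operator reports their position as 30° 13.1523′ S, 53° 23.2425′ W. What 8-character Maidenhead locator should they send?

GF39hs37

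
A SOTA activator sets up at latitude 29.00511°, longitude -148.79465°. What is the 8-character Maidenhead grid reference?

BL59oa41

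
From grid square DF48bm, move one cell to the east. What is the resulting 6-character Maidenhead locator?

DF48cm

Longitude subsquare b = 1; +1 → 2 = c.
The latitude characters are unchanged.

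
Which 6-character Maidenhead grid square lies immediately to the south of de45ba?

Latitude subsquare a = 0; −1 → -1, wraps to 23 = x, carry into square.
Latitude square 5; −1 → 4.
The longitude characters are unchanged.

DE44bx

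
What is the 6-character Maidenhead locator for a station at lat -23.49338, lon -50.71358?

Shift to the Maidenhead origin (180°W, 90°S): lon 129.2864, lat 66.5066.
Field (20°×10°, letters A–R): lon ⌊129.2864/20⌋ = 6 → G; lat ⌊66.5066/10⌋ = 6 → G.
Square (2°×1°, digits 0–9): lon ⌊9.2864/2⌋ = 4; lat ⌊6.5066/1⌋ = 6.
Subsquare (5′×2.5′, letters a–x): lon ⌊1.2864/0.0833333⌋ = 15 → p; lat ⌊0.5066/0.0416667⌋ = 12 → m.

GG46pm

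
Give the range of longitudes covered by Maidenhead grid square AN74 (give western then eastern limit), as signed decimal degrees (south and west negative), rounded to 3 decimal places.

-166.000, -164.000

Field A=0, N=13: +0·20° lon, +13·10° lat → SW at lon -180°, lat 40°.
Square 7, 4: +7·2° lon, +4·1° lat → SW at lon -166°, lat 44°.
Cell spans 2° lon × 1° lat.
west -166.000, east -164.000.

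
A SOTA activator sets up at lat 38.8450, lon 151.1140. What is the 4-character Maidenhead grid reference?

Offset from 180°W / 90°S: lon 331.11°, lat 128.84°.
Field: lon ⌊331.11/20⌋ = 16 → Q; lat ⌊128.84/10⌋ = 12 → M.
Square: lon ⌊11.11/2⌋ = 5; lat ⌊8.84/1⌋ = 8.

QM58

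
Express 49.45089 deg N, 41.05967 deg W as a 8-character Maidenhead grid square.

Offset from 180°W / 90°S: lon 138.94033°, lat 139.45089°.
Field (20°×10°, letters A–R): 138.94033/20 → 6 → G, 139.45089/10 → 13 → N; chars GN.
Square (2°×1°, digits 0–9): 18.94033/2 → 9, 9.45089/1 → 9; chars 99.
Subsquare (5′×2.5′, letters a–x): 0.94033/0.0833333 → 11 → l, 0.45089/0.0416667 → 10 → k; chars lk.
Extended square (30″×15″, digits 0–9): 0.02366/0.00833333 → 2, 0.03422/0.00416667 → 8; chars 28.

GN99lk28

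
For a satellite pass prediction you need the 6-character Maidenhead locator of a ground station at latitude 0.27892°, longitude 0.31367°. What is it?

JJ00dg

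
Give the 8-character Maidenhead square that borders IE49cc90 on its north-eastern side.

IE49dc01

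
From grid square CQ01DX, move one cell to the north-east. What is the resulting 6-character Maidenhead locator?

Longitude subsquare d = 3; +1 → 4 = e.
Latitude subsquare x = 23; +1 → 24, wraps to 0 = a, carry into square.
Latitude square 1; +1 → 2.

CQ02ea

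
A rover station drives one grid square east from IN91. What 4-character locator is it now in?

Longitude square 9; +1 → 10, wraps to 0, carry into field.
Longitude field I = 8; +1 → 9 = J.
The latitude characters are unchanged.

JN01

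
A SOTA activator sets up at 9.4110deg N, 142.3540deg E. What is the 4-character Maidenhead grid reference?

Shift to the Maidenhead origin (180°W, 90°S): lon 322.35, lat 99.41.
Field: 322.35/20 → 16 → Q, 99.41/10 → 9 → J; chars QJ.
Square: 2.35/2 → 1, 9.41/1 → 9; chars 19.

QJ19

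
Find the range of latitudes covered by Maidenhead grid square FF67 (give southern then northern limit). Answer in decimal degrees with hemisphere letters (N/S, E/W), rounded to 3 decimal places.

Field F=5, F=5: +5·20° lon, +5·10° lat → SW at lon -80°, lat -40°.
Square 6, 7: +6·2° lon, +7·1° lat → SW at lon -68°, lat -33°.
Cell spans 2° lon × 1° lat.
south 33.000° S, north 32.000° S.

33.000° S, 32.000° S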